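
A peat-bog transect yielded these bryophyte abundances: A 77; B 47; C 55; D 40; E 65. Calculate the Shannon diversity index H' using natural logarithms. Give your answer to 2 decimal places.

Total N = 77+47+55+40+65 = 284, so the proportions are 0.2711, 0.1655, 0.1937, 0.1408, 0.2289 (working shown to 4 dp, full precision carried).
Each pᵢ ln pᵢ term: 0.2711×(-1.3052)=-0.3539, 0.1655×(-1.7988)=-0.2977, 0.1937×(-1.6416)=-0.3179, 0.1408×(-1.9601)=-0.2761, 0.2289×(-1.4746)=-0.3375.
Sum = -1.5830, so H' = 1.58.

1.58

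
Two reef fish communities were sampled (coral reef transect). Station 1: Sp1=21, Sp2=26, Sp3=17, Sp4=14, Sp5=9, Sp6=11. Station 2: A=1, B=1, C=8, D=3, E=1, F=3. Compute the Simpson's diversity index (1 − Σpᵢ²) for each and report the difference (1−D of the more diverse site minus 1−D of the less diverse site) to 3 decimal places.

0.106

Station 1: N=98, proportions 0.21429, 0.26531, 0.17347, 0.14286, 0.09184, 0.11224, giving 1−D = 0.81216 (working shown to 5 dp, full precision carried).
Station 2: N=17, proportions 0.05882, 0.05882, 0.47059, 0.17647, 0.05882, 0.17647, giving 1−D = 0.70588.
Difference = |0.81216 − 0.70588| = 0.10628, i.e. 0.106 to 3 decimal places.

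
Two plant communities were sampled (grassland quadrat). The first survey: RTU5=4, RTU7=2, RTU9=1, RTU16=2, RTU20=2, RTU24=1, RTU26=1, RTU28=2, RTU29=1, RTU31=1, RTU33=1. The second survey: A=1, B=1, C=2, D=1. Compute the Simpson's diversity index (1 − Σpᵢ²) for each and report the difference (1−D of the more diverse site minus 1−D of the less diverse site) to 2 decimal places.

0.16

The first survey: N=18, proportions 0.2222, 0.1111, 0.0556, 0.1111, 0.1111, 0.0556, 0.0556, 0.1111, 0.0556, 0.0556, 0.0556, giving 1−D = 0.8827 (working shown to 4 dp, full precision carried).
The second survey: N=5, proportions 0.2, 0.2, 0.4, 0.2, giving 1−D = 0.7200.
Difference = |0.8827 − 0.7200| = 0.1627, i.e. 0.16 to 2 decimal places.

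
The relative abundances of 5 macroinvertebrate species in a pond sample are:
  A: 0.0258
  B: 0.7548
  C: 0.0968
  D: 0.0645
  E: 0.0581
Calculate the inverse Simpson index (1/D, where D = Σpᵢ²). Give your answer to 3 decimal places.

D = 0.0258² + 0.7548² + 0.0968² + 0.0645² + 0.0581² = 0.000666 + 0.569723 + 0.009370 + 0.004160 + 0.003376 = 0.587295 (working shown to 6 dp, full precision carried).
So 1/D = 1.70272, i.e. 1.703 to 3 decimal places.

1.703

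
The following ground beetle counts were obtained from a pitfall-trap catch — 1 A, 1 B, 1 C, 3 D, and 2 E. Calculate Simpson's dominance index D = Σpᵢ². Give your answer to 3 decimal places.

0.250

Total N = 1+1+1+3+2 = 8, so the proportions are 0.125, 0.125, 0.125, 0.375, 0.25 (working shown to 5 dp, full precision carried).
D = 0.125² + 0.125² + 0.125² + 0.375² + 0.25² = 0.01562 + 0.01562 + 0.01562 + 0.14062 + 0.06250 = 0.25000.
To 3 decimal places, D = 0.250.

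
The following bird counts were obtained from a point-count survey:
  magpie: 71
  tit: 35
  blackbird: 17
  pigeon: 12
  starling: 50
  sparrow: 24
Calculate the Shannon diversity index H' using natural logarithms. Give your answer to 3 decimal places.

1.625

Total N = 71+35+17+12+50+24 = 209, so the proportions are 0.33971, 0.16746, 0.08134, 0.05742, 0.23923, 0.11483 (working shown to 5 dp, full precision carried).
Each pᵢ ln pᵢ term: 0.33971×(-1.07965)=-0.36677, 0.16746×(-1.78699)=-0.29926, 0.08134×(-2.50912)=-0.20409, 0.05742×(-2.85743)=-0.16406, 0.23923×(-1.43031)=-0.34218, 0.11483×(-2.16428)=-0.24853.
Sum = -1.62489, so H' = 1.625.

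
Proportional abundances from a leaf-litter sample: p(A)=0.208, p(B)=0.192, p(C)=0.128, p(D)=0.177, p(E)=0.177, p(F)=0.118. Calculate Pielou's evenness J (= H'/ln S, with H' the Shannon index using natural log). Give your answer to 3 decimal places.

0.989

H' = −Σ pᵢ ln pᵢ = −((-0.32661) + (-0.31685) + (-0.26313) + (-0.30649) + (-0.30649) + (-0.25217)) = 1.77175 (working shown to 5 dp, full precision carried).
With S = 6 species, ln S = 1.79176, so J = 1.77175/1.79176 = 0.98883, i.e. 0.989 to 3 decimal places.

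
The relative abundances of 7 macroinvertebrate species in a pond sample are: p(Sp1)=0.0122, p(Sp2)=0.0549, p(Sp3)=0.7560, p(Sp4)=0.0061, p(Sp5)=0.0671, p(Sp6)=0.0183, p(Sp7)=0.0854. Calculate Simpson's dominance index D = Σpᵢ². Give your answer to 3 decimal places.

0.587

D = 0.0122² + 0.0549² + 0.756² + 0.0061² + 0.0671² + 0.0183² + 0.0854² = 0.00015 + 0.00301 + 0.57154 + 0.00004 + 0.00450 + 0.00033 + 0.00729 = 0.58687 (working shown to 5 dp, full precision carried).
To 3 decimal places, D = 0.587.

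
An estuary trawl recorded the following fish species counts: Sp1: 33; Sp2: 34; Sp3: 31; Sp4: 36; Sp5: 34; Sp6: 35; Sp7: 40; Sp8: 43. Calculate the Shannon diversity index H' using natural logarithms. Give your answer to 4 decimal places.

Total N = 33+34+31+36+34+35+40+43 = 286, so the proportions are 0.115385, 0.118881, 0.108392, 0.125874, 0.118881, 0.122378, 0.13986, 0.15035 (working shown to 6 dp, full precision carried).
Each pᵢ ln pᵢ term: 0.115385×(-2.159484)=-0.249171, 0.118881×(-2.129631)=-0.253173, 0.108392×(-2.222005)=-0.240847, 0.125874×(-2.072473)=-0.260871, 0.118881×(-2.129631)=-0.253173, 0.122378×(-2.100644)=-0.257072, 0.13986×(-1.967112)=-0.275121, 0.15035×(-1.894792)=-0.284881.
Sum = -2.074308, so H' = 2.0743.

2.0743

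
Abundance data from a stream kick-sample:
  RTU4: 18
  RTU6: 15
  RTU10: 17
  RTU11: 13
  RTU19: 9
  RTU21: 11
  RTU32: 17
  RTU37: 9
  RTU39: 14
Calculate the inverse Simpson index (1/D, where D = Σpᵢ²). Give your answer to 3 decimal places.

8.523

Total N = 18+15+17+13+9+11+17+9+14 = 123, so the proportions are 0.1463415, 0.1219512, 0.1382114, 0.1056911, 0.0731707, 0.0894309, 0.1382114, 0.0731707, 0.1138211 (working shown to 7 dp, full precision carried).
D = 0.1463415² + 0.1219512² + 0.1382114² + 0.1056911² + 0.0731707² + 0.0894309² + 0.1382114² + 0.0731707² + 0.1138211² = 0.0214158 + 0.0148721 + 0.0191024 + 0.0111706 + 0.0053540 + 0.0079979 + 0.0191024 + 0.0053540 + 0.0129553 = 0.1173243.
So 1/D = 8.52338, i.e. 8.523 to 3 decimal places.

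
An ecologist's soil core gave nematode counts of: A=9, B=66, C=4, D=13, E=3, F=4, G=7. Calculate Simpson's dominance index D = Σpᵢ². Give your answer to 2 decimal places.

Total N = 9+66+4+13+3+4+7 = 106, so the proportions are 0.0849, 0.6226, 0.0377, 0.1226, 0.0283, 0.0377, 0.066 (working shown to 4 dp, full precision carried).
D = 0.0849² + 0.6226² + 0.0377² + 0.1226² + 0.0283² + 0.0377² + 0.066² = 0.0072 + 0.3877 + 0.0014 + 0.0150 + 0.0008 + 0.0014 + 0.0044 = 0.4179.
To 2 decimal places, D = 0.42.

0.42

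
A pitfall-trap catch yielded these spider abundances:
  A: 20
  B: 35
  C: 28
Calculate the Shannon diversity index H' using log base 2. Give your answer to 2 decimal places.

1.55

Total N = 20+35+28 = 83, so the proportions are 0.241, 0.4217, 0.3373 (working shown to 4 dp, full precision carried).
Each pᵢ log₂ pᵢ term: 0.241×(-2.0531)=-0.4947, 0.4217×(-1.2458)=-0.5253, 0.3373×(-1.5677)=-0.5289.
Sum = -1.5489, so H' = 1.55.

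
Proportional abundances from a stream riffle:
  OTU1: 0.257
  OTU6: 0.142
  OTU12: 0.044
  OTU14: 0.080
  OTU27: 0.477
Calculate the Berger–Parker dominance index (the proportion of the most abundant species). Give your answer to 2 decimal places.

0.48

The largest proportion is 0.477, i.e. d = 0.48 to 2 decimal places.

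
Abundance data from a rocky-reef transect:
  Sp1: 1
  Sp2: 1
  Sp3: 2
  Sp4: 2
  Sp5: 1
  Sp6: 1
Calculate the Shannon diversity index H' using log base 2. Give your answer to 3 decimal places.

2.500

Total N = 1+1+2+2+1+1 = 8, so the proportions are 0.125, 0.125, 0.25, 0.25, 0.125, 0.125 (working shown to 5 dp, full precision carried).
Each pᵢ log₂ pᵢ term: 0.125×(-3.00000)=-0.37500, 0.125×(-3.00000)=-0.37500, 0.25×(-2.00000)=-0.50000, 0.25×(-2.00000)=-0.50000, 0.125×(-3.00000)=-0.37500, 0.125×(-3.00000)=-0.37500.
Sum = -2.50000, so H' = 2.500.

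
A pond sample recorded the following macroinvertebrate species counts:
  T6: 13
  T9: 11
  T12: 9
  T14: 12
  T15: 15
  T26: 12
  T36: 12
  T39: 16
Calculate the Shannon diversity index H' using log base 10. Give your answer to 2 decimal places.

0.90

Total N = 13+11+9+12+15+12+12+16 = 100, so the proportions are 0.13, 0.11, 0.09, 0.12, 0.15, 0.12, 0.12, 0.16 (working shown to 4 dp, full precision carried).
Each pᵢ log₁₀ pᵢ term: 0.13×(-0.8861)=-0.1152, 0.11×(-0.9586)=-0.1054, 0.09×(-1.0458)=-0.0941, 0.12×(-0.9208)=-0.1105, 0.15×(-0.8239)=-0.1236, 0.12×(-0.9208)=-0.1105, 0.12×(-0.9208)=-0.1105, 0.16×(-0.7959)=-0.1273.
Sum = -0.8972, so H' = 0.90.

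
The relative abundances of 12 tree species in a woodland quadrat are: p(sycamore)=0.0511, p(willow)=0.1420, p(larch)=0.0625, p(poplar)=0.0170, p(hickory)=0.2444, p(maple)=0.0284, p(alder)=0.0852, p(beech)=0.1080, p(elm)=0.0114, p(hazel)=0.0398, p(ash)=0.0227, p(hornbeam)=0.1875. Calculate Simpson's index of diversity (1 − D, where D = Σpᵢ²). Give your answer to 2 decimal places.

D = 0.0511² + 0.142² + 0.0625² + 0.017² + 0.2444² + 0.0284² + 0.0852² + 0.108² + 0.0114² + 0.0398² + 0.0227² + 0.1875² = 0.0026 + 0.0202 + 0.0039 + 0.0003 + 0.0597 + 0.0008 + 0.0073 + 0.0117 + 0.0001 + 0.0016 + 0.0005 + 0.0352 = 0.1438 (working shown to 4 dp, full precision carried).
So 1 − D = 0.8562, i.e. 0.86 to 2 decimal places.

0.86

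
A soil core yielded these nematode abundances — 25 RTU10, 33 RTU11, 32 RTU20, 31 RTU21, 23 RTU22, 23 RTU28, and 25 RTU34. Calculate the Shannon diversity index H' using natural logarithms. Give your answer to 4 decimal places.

Total N = 25+33+32+31+23+23+25 = 192, so the proportions are 0.130208, 0.171875, 0.166667, 0.161458, 0.119792, 0.119792, 0.130208 (working shown to 6 dp, full precision carried).
Each pᵢ ln pᵢ term: 0.130208×(-2.038620)=-0.265445, 0.171875×(-1.760988)=-0.302670, 0.166667×(-1.791759)=-0.298627, 0.161458×(-1.823508)=-0.294421, 0.119792×(-2.122001)=-0.254198, 0.119792×(-2.122001)=-0.254198, 0.130208×(-2.038620)=-0.265445.
Sum = -1.935004, so H' = 1.9350.

1.9350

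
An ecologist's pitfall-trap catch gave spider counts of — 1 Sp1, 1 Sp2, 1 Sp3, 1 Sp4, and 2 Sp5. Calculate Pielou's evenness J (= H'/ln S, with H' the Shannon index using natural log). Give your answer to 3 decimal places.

0.970

Total N = 1+1+1+1+2 = 6, so the proportions are 0.16667, 0.16667, 0.16667, 0.16667, 0.33333 (working shown to 5 dp, full precision carried).
H' = −Σ pᵢ ln pᵢ = −((-0.29863) + (-0.29863) + (-0.29863) + (-0.29863) + (-0.36620)) = 1.56071.
With S = 5 species, ln S = 1.60944, so J = 1.56071/1.60944 = 0.96972, i.e. 0.970 to 3 decimal places.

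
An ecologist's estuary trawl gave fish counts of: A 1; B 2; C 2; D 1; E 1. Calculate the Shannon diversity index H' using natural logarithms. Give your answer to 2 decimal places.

Total N = 1+2+2+1+1 = 7, so the proportions are 0.1429, 0.2857, 0.2857, 0.1429, 0.1429 (working shown to 4 dp, full precision carried).
Each pᵢ ln pᵢ term: 0.1429×(-1.9459)=-0.2780, 0.2857×(-1.2528)=-0.3579, 0.2857×(-1.2528)=-0.3579, 0.1429×(-1.9459)=-0.2780, 0.1429×(-1.9459)=-0.2780.
Sum = -1.5498, so H' = 1.55.

1.55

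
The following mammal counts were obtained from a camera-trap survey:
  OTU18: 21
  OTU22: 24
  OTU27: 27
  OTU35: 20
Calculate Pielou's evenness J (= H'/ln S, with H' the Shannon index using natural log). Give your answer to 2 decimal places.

Total N = 21+24+27+20 = 92, so the proportions are 0.2283, 0.2609, 0.2935, 0.2174 (working shown to 4 dp, full precision carried).
H' = −Σ pᵢ ln pᵢ = −((-0.3372) + (-0.3505) + (-0.3598) + (-0.3318)) = 1.3793.
With S = 4 species, ln S = 1.3863, so J = 1.3793/1.3863 = 0.9949, i.e. 0.99 to 2 decimal places.

0.99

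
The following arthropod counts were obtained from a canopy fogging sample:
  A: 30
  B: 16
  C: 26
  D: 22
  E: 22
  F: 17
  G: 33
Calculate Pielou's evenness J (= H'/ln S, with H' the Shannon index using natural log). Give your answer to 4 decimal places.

Total N = 30+16+26+22+22+17+33 = 166, so the proportions are 0.180723, 0.096386, 0.156627, 0.13253, 0.13253, 0.10241, 0.198795 (working shown to 6 dp, full precision carried).
H' = −Σ pᵢ ln pᵢ = −((-0.309179) + (-0.225484) + (-0.290369) + (-0.267836) + (-0.267836) + (-0.233368) + (-0.321150)) = 1.915222.
With S = 7 species, ln S = 1.945910, so J = 1.915222/1.945910 = 0.984229, i.e. 0.9842 to 4 decimal places.

0.9842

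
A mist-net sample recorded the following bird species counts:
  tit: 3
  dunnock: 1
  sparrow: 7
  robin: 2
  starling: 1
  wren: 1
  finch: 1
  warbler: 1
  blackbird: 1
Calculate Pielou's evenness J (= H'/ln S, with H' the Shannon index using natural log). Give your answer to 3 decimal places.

0.853

Total N = 3+1+7+2+1+1+1+1+1 = 18, so the proportions are 0.16667, 0.05556, 0.38889, 0.11111, 0.05556, 0.05556, 0.05556, 0.05556, 0.05556 (working shown to 5 dp, full precision carried).
H' = −Σ pᵢ ln pᵢ = −((-0.29863) + (-0.16058) + (-0.36729) + (-0.24414) + (-0.16058) + (-0.16058) + (-0.16058) + (-0.16058) + (-0.16058)) = 1.87351.
With S = 9 species, ln S = 2.19722, so J = 1.87351/2.19722 = 0.85267, i.e. 0.853 to 3 decimal places.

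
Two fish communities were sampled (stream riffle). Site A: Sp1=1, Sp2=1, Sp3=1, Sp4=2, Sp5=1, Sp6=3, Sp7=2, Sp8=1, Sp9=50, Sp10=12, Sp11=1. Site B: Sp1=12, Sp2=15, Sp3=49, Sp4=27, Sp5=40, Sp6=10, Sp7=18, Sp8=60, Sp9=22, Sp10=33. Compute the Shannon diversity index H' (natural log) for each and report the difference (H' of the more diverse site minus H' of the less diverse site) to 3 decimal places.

0.922

Site A: N=75, proportions 0.01333, 0.01333, 0.01333, 0.02667, 0.01333, 0.04, 0.02667, 0.01333, 0.66667, 0.16, 0.01333, giving H' = 1.23098 (working shown to 5 dp, full precision carried).
Site B: N=286, proportions 0.04196, 0.05245, 0.17133, 0.09441, 0.13986, 0.03497, 0.06294, 0.20979, 0.07692, 0.11538, giving H' = 2.15326.
Difference = |1.23098 − 2.15326| = 0.92228, i.e. 0.922 to 3 decimal places.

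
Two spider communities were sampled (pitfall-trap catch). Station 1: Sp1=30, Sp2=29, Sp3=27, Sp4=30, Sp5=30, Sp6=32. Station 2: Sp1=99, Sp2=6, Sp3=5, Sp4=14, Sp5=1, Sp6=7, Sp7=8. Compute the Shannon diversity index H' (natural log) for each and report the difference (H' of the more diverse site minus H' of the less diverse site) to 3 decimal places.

0.713

Station 1: N=178, proportions 0.16854, 0.16292, 0.15169, 0.16854, 0.16854, 0.17978, giving H' = 1.79049 (working shown to 5 dp, full precision carried).
Station 2: N=140, proportions 0.70714, 0.04286, 0.03571, 0.1, 0.00714, 0.05, 0.05714, giving H' = 1.07794.
Difference = |1.79049 − 1.07794| = 0.71255, i.e. 0.713 to 3 decimal places.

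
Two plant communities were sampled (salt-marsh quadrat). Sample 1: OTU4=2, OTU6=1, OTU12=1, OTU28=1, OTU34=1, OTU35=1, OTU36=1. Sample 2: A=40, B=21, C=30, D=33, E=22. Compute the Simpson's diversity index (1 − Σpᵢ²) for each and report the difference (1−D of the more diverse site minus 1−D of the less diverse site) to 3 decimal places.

Sample 1: N=8, proportions 0.25, 0.125, 0.125, 0.125, 0.125, 0.125, 0.125, giving 1−D = 0.84375 (working shown to 5 dp, full precision carried).
Sample 2: N=146, proportions 0.27397, 0.14384, 0.20548, 0.22603, 0.15068, giving 1−D = 0.78823.
Difference = |0.84375 − 0.78823| = 0.05552, i.e. 0.056 to 3 decimal places.

0.056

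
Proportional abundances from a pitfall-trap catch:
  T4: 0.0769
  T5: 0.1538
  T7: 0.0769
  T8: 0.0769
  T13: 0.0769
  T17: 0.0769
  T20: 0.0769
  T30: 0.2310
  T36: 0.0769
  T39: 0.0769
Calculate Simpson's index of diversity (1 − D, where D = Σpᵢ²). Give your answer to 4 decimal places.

D = 0.0769² + 0.1538² + 0.0769² + 0.0769² + 0.0769² + 0.0769² + 0.0769² + 0.231² + 0.0769² + 0.0769² = 0.005914 + 0.023654 + 0.005914 + 0.005914 + 0.005914 + 0.005914 + 0.005914 + 0.053361 + 0.005914 + 0.005914 = 0.124324 (working shown to 6 dp, full precision carried).
So 1 − D = 0.875676, i.e. 0.8757 to 4 decimal places.

0.8757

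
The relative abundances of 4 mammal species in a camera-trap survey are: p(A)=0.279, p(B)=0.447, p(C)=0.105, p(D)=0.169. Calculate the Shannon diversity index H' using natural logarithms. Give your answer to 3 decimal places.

Each pᵢ ln pᵢ term (working shown to 5 dp, full precision carried): 0.279×(-1.27654)=-0.35616, 0.447×(-0.80520)=-0.35992, 0.105×(-2.25379)=-0.23665, 0.169×(-1.77786)=-0.30046.
Sum = -1.25318, so H' = 1.253.

1.253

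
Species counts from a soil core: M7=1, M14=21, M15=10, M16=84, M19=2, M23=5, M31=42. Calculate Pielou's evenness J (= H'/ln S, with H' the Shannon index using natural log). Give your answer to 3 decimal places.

0.676

Total N = 1+21+10+84+2+5+42 = 165, so the proportions are 0.00606, 0.12727, 0.06061, 0.50909, 0.01212, 0.0303, 0.25455 (working shown to 5 dp, full precision carried).
H' = −Σ pᵢ ln pᵢ = −((-0.03095) + (-0.26236) + (-0.16990) + (-0.34370) + (-0.05349) + (-0.10595) + (-0.34829)) = 1.31464.
With S = 7 species, ln S = 1.94591, so J = 1.31464/1.94591 = 0.67559, i.e. 0.676 to 3 decimal places.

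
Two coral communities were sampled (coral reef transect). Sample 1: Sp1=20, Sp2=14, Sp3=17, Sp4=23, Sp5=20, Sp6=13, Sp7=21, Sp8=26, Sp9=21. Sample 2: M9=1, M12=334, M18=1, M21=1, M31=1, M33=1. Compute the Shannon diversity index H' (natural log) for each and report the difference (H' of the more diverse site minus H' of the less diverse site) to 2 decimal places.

Sample 1: N=175, proportions 0.1143, 0.08, 0.0971, 0.1314, 0.1143, 0.0743, 0.12, 0.1486, 0.12, giving H' = 2.1763 (working shown to 4 dp, full precision carried).
Sample 2: N=339, proportions 0.0029, 0.9853, 0.0029, 0.0029, 0.0029, 0.0029, giving H' = 0.1006.
Difference = |2.1763 − 0.1006| = 2.0757, i.e. 2.08 to 2 decimal places.

2.08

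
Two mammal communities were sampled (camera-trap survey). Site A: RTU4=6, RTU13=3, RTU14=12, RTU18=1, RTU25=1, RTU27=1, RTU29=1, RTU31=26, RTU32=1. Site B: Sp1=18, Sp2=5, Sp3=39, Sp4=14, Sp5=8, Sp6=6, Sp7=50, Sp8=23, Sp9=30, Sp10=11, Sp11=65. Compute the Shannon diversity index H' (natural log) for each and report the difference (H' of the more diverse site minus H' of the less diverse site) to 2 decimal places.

Site A: N=52, proportions 0.1154, 0.0577, 0.2308, 0.0192, 0.0192, 0.0192, 0.0192, 0.5, 0.0192, giving H' = 1.4786 (working shown to 4 dp, full precision carried).
Site B: N=269, proportions 0.0669, 0.0186, 0.145, 0.052, 0.0297, 0.0223, 0.1859, 0.0855, 0.1115, 0.0409, 0.2416, giving H' = 2.1198.
Difference = |1.4786 − 2.1198| = 0.6412, i.e. 0.64 to 2 decimal places.

0.64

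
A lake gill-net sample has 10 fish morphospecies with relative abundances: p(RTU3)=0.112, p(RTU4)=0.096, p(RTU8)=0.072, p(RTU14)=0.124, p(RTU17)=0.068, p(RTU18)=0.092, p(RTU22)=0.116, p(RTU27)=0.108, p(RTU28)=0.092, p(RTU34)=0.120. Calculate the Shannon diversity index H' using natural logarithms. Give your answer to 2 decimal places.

2.28

Each pᵢ ln pᵢ term (working shown to 4 dp, full precision carried): 0.112×(-2.1893)=-0.2452, 0.096×(-2.3434)=-0.2250, 0.072×(-2.6311)=-0.1894, 0.124×(-2.0875)=-0.2588, 0.068×(-2.6882)=-0.1828, 0.092×(-2.3860)=-0.2195, 0.116×(-2.1542)=-0.2499, 0.108×(-2.2256)=-0.2404, 0.092×(-2.3860)=-0.2195, 0.12×(-2.1203)=-0.2544.
Sum = -2.2849, so H' = 2.28.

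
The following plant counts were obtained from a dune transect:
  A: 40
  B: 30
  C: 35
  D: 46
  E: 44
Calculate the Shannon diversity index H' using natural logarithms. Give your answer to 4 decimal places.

Total N = 40+30+35+46+44 = 195, so the proportions are 0.205128, 0.153846, 0.179487, 0.235897, 0.225641 (working shown to 6 dp, full precision carried).
Each pᵢ ln pᵢ term: 0.205128×(-1.584120)=-0.324948, 0.153846×(-1.871802)=-0.287970, 0.179487×(-1.717651)=-0.308296, 0.235897×(-1.444358)=-0.340720, 0.225641×(-1.488810)=-0.335937.
Sum = -1.597871, so H' = 1.5979.

1.5979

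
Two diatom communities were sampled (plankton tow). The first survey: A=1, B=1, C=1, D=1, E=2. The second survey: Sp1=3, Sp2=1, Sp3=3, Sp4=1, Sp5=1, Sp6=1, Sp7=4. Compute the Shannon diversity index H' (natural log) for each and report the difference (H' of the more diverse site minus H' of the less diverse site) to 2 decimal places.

0.21

The first survey: N=6, proportions 0.1667, 0.1667, 0.1667, 0.1667, 0.3333, giving H' = 1.5607 (working shown to 4 dp, full precision carried).
The second survey: N=14, proportions 0.2143, 0.0714, 0.2143, 0.0714, 0.0714, 0.0714, 0.2857, giving H' = 1.7721.
Difference = |1.5607 − 1.7721| = 0.2114, i.e. 0.21 to 2 decimal places.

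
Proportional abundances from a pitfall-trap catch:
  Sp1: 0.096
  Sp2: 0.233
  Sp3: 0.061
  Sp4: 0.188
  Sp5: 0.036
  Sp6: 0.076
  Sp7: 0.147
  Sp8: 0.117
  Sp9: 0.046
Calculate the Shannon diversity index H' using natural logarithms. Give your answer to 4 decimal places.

Each pᵢ ln pᵢ term (working shown to 6 dp, full precision carried): 0.096×(-2.343407)=-0.224967, 0.233×(-1.456717)=-0.339415, 0.061×(-2.796881)=-0.170610, 0.188×(-1.671313)=-0.314207, 0.036×(-3.324236)=-0.119673, 0.076×(-2.577022)=-0.195854, 0.147×(-1.917323)=-0.281846, 0.117×(-2.145581)=-0.251033, 0.046×(-3.079114)=-0.141639.
Sum = -2.039244, so H' = 2.0392.

2.0392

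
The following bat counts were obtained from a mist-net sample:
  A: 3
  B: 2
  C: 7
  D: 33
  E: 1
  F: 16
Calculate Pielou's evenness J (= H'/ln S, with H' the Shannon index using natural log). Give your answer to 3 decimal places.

Total N = 3+2+7+33+1+16 = 62, so the proportions are 0.04839, 0.03226, 0.1129, 0.53226, 0.01613, 0.25806 (working shown to 5 dp, full precision carried).
H' = −Σ pᵢ ln pᵢ = −((-0.14654) + (-0.11077) + (-0.24627) + (-0.33566) + (-0.06657) + (-0.34956)) = 1.25537.
With S = 6 species, ln S = 1.79176, so J = 1.25537/1.79176 = 0.70063, i.e. 0.701 to 3 decimal places.

0.701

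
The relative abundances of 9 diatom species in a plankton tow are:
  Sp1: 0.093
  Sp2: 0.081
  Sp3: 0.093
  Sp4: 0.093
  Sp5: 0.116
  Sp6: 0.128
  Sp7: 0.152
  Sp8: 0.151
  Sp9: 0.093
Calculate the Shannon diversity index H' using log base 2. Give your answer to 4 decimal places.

3.1335

Each pᵢ log₂ pᵢ term (working shown to 6 dp, full precision carried): 0.093×(-3.426625)=-0.318676, 0.081×(-3.625934)=-0.293701, 0.093×(-3.426625)=-0.318676, 0.093×(-3.426625)=-0.318676, 0.116×(-3.107803)=-0.360505, 0.128×(-2.965784)=-0.379620, 0.152×(-2.717857)=-0.413114, 0.151×(-2.727380)=-0.411834, 0.093×(-3.426625)=-0.318676.
Sum = -3.133479, so H' = 3.1335.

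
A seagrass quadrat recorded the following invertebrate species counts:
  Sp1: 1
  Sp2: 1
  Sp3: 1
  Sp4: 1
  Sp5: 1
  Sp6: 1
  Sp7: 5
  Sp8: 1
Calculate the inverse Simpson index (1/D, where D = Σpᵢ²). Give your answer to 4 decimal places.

4.5000

Total N = 1+1+1+1+1+1+5+1 = 12, so the proportions are 0.08333333, 0.08333333, 0.08333333, 0.08333333, 0.08333333, 0.08333333, 0.41666667, 0.08333333 (working shown to 8 dp, full precision carried).
D = 0.08333333² + 0.08333333² + 0.08333333² + 0.08333333² + 0.08333333² + 0.08333333² + 0.41666667² + 0.08333333² = 0.00694444 + 0.00694444 + 0.00694444 + 0.00694444 + 0.00694444 + 0.00694444 + 0.17361111 + 0.00694444 = 0.22222222.
So 1/D = 4.500000, i.e. 4.5000 to 4 decimal places.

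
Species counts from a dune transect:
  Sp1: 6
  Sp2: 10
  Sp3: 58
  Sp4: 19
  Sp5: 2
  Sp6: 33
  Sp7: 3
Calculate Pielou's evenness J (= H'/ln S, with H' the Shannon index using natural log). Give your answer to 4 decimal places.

0.7585

Total N = 6+10+58+19+2+33+3 = 131, so the proportions are 0.045802, 0.076336, 0.442748, 0.145038, 0.015267, 0.251908, 0.022901 (working shown to 6 dp, full precision carried).
H' = −Σ pᵢ ln pᵢ = −((-0.141226) + (-0.196383) + (-0.360731) + (-0.280034) + (-0.063848) + (-0.347304) + (-0.086487)) = 1.476012.
With S = 7 species, ln S = 1.945910, so J = 1.476012/1.945910 = 0.758520, i.e. 0.7585 to 4 decimal places.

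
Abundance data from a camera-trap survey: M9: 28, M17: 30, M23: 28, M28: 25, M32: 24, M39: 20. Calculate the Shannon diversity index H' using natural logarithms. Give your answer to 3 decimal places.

Total N = 28+30+28+25+24+20 = 155, so the proportions are 0.18065, 0.19355, 0.18065, 0.16129, 0.15484, 0.12903 (working shown to 5 dp, full precision carried).
Each pᵢ ln pᵢ term: 0.18065×(-1.71122)=-0.30912, 0.19355×(-1.64223)=-0.31785, 0.18065×(-1.71122)=-0.30912, 0.16129×(-1.82455)=-0.29428, 0.15484×(-1.86537)=-0.28883, 0.12903×(-2.04769)=-0.26422.
Sum = -1.78343, so H' = 1.783.

1.783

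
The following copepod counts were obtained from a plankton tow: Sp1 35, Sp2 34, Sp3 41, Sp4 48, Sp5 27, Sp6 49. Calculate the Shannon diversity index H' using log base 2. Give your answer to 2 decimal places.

2.56

Total N = 35+34+41+48+27+49 = 234, so the proportions are 0.1496, 0.1453, 0.1752, 0.2051, 0.1154, 0.2094 (working shown to 4 dp, full precision carried).
Each pᵢ log₂ pᵢ term: 0.1496×(-2.7411)=-0.4100, 0.1453×(-2.7829)=-0.4044, 0.1752×(-2.5128)=-0.4403, 0.2051×(-2.2854)=-0.4688, 0.1154×(-3.1155)=-0.3595, 0.2094×(-2.2557)=-0.4723.
Sum = -2.5552, so H' = 2.56.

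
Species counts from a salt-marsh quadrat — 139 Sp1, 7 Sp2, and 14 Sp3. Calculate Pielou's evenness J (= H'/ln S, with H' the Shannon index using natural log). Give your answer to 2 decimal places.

0.43

Total N = 139+7+14 = 160, so the proportions are 0.8688, 0.0437, 0.0875 (working shown to 4 dp, full precision carried).
H' = −Σ pᵢ ln pᵢ = −((-0.1222) + (-0.1369) + (-0.2132)) = 0.4723.
With S = 3 species, ln S = 1.0986, so J = 0.4723/1.0986 = 0.4299, i.e. 0.43 to 2 decimal places.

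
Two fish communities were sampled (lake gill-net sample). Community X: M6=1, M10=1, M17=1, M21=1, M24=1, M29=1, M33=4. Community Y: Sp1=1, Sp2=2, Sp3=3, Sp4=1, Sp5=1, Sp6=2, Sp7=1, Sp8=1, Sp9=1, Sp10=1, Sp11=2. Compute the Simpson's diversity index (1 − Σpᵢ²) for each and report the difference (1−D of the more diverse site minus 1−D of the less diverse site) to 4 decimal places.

0.1106

Community X: N=10, proportions 0.1, 0.1, 0.1, 0.1, 0.1, 0.1, 0.4, giving 1−D = 0.780000 (working shown to 6 dp, full precision carried).
Community Y: N=16, proportions 0.0625, 0.125, 0.1875, 0.0625, 0.0625, 0.125, 0.0625, 0.0625, 0.0625, 0.0625, 0.125, giving 1−D = 0.890625.
Difference = |0.780000 − 0.890625| = 0.110625, i.e. 0.1106 to 4 decimal places.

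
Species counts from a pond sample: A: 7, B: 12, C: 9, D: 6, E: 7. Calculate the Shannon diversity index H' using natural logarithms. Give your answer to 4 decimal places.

Total N = 7+12+9+6+7 = 41, so the proportions are 0.170732, 0.292683, 0.219512, 0.146341, 0.170732 (working shown to 6 dp, full precision carried).
Each pᵢ ln pᵢ term: 0.170732×(-1.767662)=-0.301796, 0.292683×(-1.228665)=-0.359609, 0.219512×(-1.516347)=-0.332857, 0.146341×(-1.921813)=-0.281241, 0.170732×(-1.767662)=-0.301796.
Sum = -1.577299, so H' = 1.5773.

1.5773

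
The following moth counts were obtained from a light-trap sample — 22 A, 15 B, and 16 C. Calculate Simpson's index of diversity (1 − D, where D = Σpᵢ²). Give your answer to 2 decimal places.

Total N = 22+15+16 = 53, so the proportions are 0.4151, 0.283, 0.3019 (working shown to 4 dp, full precision carried).
D = 0.4151² + 0.283² + 0.3019² = 0.1723 + 0.0801 + 0.0911 = 0.3435.
So 1 − D = 0.6565, i.e. 0.66 to 2 decimal places.

0.66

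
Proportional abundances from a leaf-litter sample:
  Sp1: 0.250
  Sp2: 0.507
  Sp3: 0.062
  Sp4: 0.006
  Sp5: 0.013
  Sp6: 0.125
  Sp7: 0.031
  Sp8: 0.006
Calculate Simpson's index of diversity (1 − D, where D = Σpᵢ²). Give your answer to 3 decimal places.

0.660

D = 0.25² + 0.507² + 0.062² + 0.006² + 0.013² + 0.125² + 0.031² + 0.006² = 0.06250 + 0.25705 + 0.00384 + 0.00004 + 0.00017 + 0.01562 + 0.00096 + 0.00004 = 0.34022 (working shown to 5 dp, full precision carried).
So 1 − D = 0.65978, i.e. 0.660 to 3 decimal places.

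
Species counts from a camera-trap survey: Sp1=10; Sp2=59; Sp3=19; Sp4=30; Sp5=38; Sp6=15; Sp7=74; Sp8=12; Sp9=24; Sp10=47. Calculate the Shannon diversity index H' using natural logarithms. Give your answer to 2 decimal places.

Total N = 10+59+19+30+38+15+74+12+24+47 = 328, so the proportions are 0.0305, 0.1799, 0.0579, 0.0915, 0.1159, 0.0457, 0.2256, 0.0366, 0.0732, 0.1433 (working shown to 4 dp, full precision carried).
Each pᵢ ln pᵢ term: 0.0305×(-3.4904)=-0.1064, 0.1799×(-1.7155)=-0.3086, 0.0579×(-2.8486)=-0.1650, 0.0915×(-2.3918)=-0.2188, 0.1159×(-2.1554)=-0.2497, 0.0457×(-3.0850)=-0.1411, 0.2256×(-1.4889)=-0.3359, 0.0366×(-3.3081)=-0.1210, 0.0732×(-2.6150)=-0.1913, 0.1433×(-1.9429)=-0.2784.
Sum = -2.1162, so H' = 2.12.

2.12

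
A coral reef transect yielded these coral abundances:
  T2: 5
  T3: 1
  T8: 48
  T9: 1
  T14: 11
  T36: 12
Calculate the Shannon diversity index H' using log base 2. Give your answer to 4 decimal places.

Total N = 5+1+48+1+11+12 = 78, so the proportions are 0.064103, 0.012821, 0.615385, 0.012821, 0.141026, 0.153846 (working shown to 6 dp, full precision carried).
Each pᵢ log₂ pᵢ term: 0.064103×(-3.963474)=-0.254069, 0.012821×(-6.285402)=-0.080582, 0.615385×(-0.700440)=-0.431040, 0.012821×(-6.285402)=-0.080582, 0.141026×(-2.825971)=-0.398534, 0.153846×(-2.700440)=-0.415452.
Sum = -1.660259, so H' = 1.6603.

1.6603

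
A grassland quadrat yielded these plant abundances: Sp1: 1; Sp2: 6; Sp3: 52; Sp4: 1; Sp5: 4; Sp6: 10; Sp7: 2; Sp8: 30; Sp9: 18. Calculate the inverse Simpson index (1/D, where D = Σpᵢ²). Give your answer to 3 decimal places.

Total N = 1+6+52+1+4+10+2+30+18 = 124, so the proportions are 0.0080645, 0.0483871, 0.4193548, 0.0080645, 0.0322581, 0.0806452, 0.016129, 0.2419355, 0.1451613 (working shown to 7 dp, full precision carried).
D = 0.0080645² + 0.0483871² + 0.4193548² + 0.0080645² + 0.0322581² + 0.0806452² + 0.016129² + 0.2419355² + 0.1451613² = 0.0000650 + 0.0023413 + 0.1758585 + 0.0000650 + 0.0010406 + 0.0065036 + 0.0002601 + 0.0585328 + 0.0210718 = 0.2657388.
So 1/D = 3.76309, i.e. 3.763 to 3 decimal places.

3.763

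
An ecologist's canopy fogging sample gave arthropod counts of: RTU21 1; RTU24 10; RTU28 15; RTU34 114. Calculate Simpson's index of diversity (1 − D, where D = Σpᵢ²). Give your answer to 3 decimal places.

Total N = 1+10+15+114 = 140, so the proportions are 0.00714, 0.07143, 0.10714, 0.81429 (working shown to 5 dp, full precision carried).
D = 0.00714² + 0.07143² + 0.10714² + 0.81429² = 0.00005 + 0.00510 + 0.01148 + 0.66306 = 0.67969.
So 1 − D = 0.32031, i.e. 0.320 to 3 decimal places.

0.320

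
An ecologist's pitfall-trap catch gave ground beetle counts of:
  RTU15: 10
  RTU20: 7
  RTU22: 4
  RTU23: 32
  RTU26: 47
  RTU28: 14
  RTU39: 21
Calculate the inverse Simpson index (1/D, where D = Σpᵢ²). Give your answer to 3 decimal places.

4.517

Total N = 10+7+4+32+47+14+21 = 135, so the proportions are 0.0740741, 0.0518519, 0.0296296, 0.237037, 0.3481481, 0.1037037, 0.1555556 (working shown to 7 dp, full precision carried).
D = 0.0740741² + 0.0518519² + 0.0296296² + 0.237037² + 0.3481481² + 0.1037037² + 0.1555556² = 0.0054870 + 0.0026886 + 0.0008779 + 0.0561866 + 0.1212071 + 0.0107545 + 0.0241975 = 0.2213992.
So 1/D = 4.51673, i.e. 4.517 to 3 decimal places.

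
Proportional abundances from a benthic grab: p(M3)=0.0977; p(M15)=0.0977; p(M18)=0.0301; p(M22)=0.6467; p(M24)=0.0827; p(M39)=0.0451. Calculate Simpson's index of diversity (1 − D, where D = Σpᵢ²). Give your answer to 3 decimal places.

D = 0.0977² + 0.0977² + 0.0301² + 0.6467² + 0.0827² + 0.0451² = 0.00955 + 0.00955 + 0.00091 + 0.41822 + 0.00684 + 0.00203 = 0.44709 (working shown to 5 dp, full precision carried).
So 1 − D = 0.55291, i.e. 0.553 to 3 decimal places.

0.553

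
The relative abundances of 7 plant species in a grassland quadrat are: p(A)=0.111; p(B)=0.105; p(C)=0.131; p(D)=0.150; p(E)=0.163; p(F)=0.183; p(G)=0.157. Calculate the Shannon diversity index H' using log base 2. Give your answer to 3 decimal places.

2.782

Each pᵢ log₂ pᵢ term (working shown to 5 dp, full precision carried): 0.111×(-3.17137)=-0.35202, 0.105×(-3.25154)=-0.34141, 0.131×(-2.93236)=-0.38414, 0.15×(-2.73697)=-0.41054, 0.163×(-2.61706)=-0.42658, 0.183×(-2.45008)=-0.44837, 0.157×(-2.67116)=-0.41937.
Sum = -2.78244, so H' = 2.782.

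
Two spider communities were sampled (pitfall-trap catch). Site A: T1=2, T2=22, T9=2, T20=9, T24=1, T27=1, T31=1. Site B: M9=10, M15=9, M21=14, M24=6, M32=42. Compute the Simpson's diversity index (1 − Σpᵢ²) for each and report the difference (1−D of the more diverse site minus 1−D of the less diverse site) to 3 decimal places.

0.067

Site A: N=38, proportions 0.05263, 0.57895, 0.05263, 0.23684, 0.02632, 0.02632, 0.02632, giving 1−D = 0.60111 (working shown to 5 dp, full precision carried).
Site B: N=81, proportions 0.12346, 0.11111, 0.17284, 0.07407, 0.51852, giving 1−D = 0.66819.
Difference = |0.60111 − 0.66819| = 0.06708, i.e. 0.067 to 3 decimal places.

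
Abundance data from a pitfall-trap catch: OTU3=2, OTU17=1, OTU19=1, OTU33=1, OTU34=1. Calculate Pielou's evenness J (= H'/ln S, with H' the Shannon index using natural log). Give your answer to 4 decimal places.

0.9697

Total N = 2+1+1+1+1 = 6, so the proportions are 0.333333, 0.166667, 0.166667, 0.166667, 0.166667 (working shown to 6 dp, full precision carried).
H' = −Σ pᵢ ln pᵢ = −((-0.366204) + (-0.298627) + (-0.298627) + (-0.298627) + (-0.298627)) = 1.560710.
With S = 5 species, ln S = 1.609438, so J = 1.560710/1.609438 = 0.969724, i.e. 0.9697 to 4 decimal places.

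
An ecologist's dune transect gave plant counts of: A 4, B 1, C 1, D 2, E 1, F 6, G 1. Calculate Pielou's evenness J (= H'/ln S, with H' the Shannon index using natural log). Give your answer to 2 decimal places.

Total N = 4+1+1+2+1+6+1 = 16, so the proportions are 0.25, 0.0625, 0.0625, 0.125, 0.0625, 0.375, 0.0625 (working shown to 4 dp, full precision carried).
H' = −Σ pᵢ ln pᵢ = −((-0.3466) + (-0.1733) + (-0.1733) + (-0.2599) + (-0.1733) + (-0.3678) + (-0.1733)) = 1.6675.
With S = 7 species, ln S = 1.9459, so J = 1.6675/1.9459 = 0.8569, i.e. 0.86 to 2 decimal places.

0.86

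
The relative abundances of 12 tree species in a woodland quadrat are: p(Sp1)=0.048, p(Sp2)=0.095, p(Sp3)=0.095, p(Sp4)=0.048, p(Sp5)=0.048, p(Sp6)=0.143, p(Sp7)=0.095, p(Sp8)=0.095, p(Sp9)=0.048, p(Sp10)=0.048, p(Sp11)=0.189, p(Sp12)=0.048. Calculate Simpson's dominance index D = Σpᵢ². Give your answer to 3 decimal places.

D = 0.048² + 0.095² + 0.095² + 0.048² + 0.048² + 0.143² + 0.095² + 0.095² + 0.048² + 0.048² + 0.189² + 0.048² = 0.00230 + 0.00903 + 0.00903 + 0.00230 + 0.00230 + 0.02045 + 0.00903 + 0.00903 + 0.00230 + 0.00230 + 0.03572 + 0.00230 = 0.10609 (working shown to 5 dp, full precision carried).
To 3 decimal places, D = 0.106.

0.106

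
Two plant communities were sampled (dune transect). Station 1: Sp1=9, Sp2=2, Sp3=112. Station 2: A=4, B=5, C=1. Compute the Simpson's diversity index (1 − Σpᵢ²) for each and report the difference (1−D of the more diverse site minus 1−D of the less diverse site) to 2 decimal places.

Station 1: N=123, proportions 0.0732, 0.0163, 0.9106, giving 1−D = 0.1652 (working shown to 4 dp, full precision carried).
Station 2: N=10, proportions 0.4, 0.5, 0.1, giving 1−D = 0.5800.
Difference = |0.1652 − 0.5800| = 0.4148, i.e. 0.41 to 2 decimal places.

0.41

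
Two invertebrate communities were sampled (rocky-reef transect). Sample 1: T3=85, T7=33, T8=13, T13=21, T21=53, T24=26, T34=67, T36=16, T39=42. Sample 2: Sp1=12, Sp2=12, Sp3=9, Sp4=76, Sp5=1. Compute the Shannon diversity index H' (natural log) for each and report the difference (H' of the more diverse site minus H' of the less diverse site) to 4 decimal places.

Sample 1: N=356, proportions 0.238764, 0.092697, 0.036517, 0.058989, 0.148876, 0.073034, 0.188202, 0.044944, 0.117978, giving H' = 2.030876 (working shown to 6 dp, full precision carried).
Sample 2: N=110, proportions 0.109091, 0.109091, 0.081818, 0.690909, 0.009091, giving H' = 0.986403.
Difference = |2.030876 − 0.986403| = 1.044473, i.e. 1.0445 to 4 decimal places.

1.0445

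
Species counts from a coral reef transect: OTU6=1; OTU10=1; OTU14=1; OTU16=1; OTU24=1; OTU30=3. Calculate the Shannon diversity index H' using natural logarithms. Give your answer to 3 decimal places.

Total N = 1+1+1+1+1+3 = 8, so the proportions are 0.125, 0.125, 0.125, 0.125, 0.125, 0.375 (working shown to 5 dp, full precision carried).
Each pᵢ ln pᵢ term: 0.125×(-2.07944)=-0.25993, 0.125×(-2.07944)=-0.25993, 0.125×(-2.07944)=-0.25993, 0.125×(-2.07944)=-0.25993, 0.125×(-2.07944)=-0.25993, 0.375×(-0.98083)=-0.36781.
Sum = -1.66746, so H' = 1.667.

1.667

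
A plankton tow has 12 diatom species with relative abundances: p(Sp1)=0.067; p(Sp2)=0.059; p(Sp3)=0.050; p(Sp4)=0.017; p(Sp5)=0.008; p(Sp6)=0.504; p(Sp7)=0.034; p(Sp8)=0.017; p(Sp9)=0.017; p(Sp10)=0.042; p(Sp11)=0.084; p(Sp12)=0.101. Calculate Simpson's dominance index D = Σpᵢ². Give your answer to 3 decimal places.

D = 0.067² + 0.059² + 0.05² + 0.017² + 0.008² + 0.504² + 0.034² + 0.017² + 0.017² + 0.042² + 0.084² + 0.101² = 0.00449 + 0.00348 + 0.00250 + 0.00029 + 0.00006 + 0.25402 + 0.00116 + 0.00029 + 0.00029 + 0.00176 + 0.00706 + 0.01020 = 0.28559 (working shown to 5 dp, full precision carried).
To 3 decimal places, D = 0.286.

0.286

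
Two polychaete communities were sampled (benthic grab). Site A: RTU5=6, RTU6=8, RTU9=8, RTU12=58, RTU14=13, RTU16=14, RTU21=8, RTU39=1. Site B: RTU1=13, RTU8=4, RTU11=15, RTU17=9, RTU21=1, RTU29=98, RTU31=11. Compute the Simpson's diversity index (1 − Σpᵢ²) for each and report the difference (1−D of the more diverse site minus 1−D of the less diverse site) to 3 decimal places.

Site A: N=116, proportions 0.05172, 0.06897, 0.06897, 0.5, 0.11207, 0.12069, 0.06897, 0.00862, giving 1−D = 0.70586 (working shown to 5 dp, full precision carried).
Site B: N=151, proportions 0.08609, 0.02649, 0.09934, 0.0596, 0.00662, 0.64901, 0.07285, giving 1−D = 0.55191.
Difference = |0.70586 − 0.55191| = 0.15395, i.e. 0.154 to 3 decimal places.

0.154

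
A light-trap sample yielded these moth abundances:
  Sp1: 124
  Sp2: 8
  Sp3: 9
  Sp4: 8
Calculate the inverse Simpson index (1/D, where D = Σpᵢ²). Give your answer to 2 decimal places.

Total N = 124+8+9+8 = 149, so the proportions are 0.83221, 0.05369, 0.0604, 0.05369 (working shown to 5 dp, full precision carried).
D = 0.83221² + 0.05369² + 0.0604² + 0.05369² = 0.69258 + 0.00288 + 0.00365 + 0.00288 = 0.70200.
So 1/D = 1.4245, i.e. 1.42 to 2 decimal places.

1.42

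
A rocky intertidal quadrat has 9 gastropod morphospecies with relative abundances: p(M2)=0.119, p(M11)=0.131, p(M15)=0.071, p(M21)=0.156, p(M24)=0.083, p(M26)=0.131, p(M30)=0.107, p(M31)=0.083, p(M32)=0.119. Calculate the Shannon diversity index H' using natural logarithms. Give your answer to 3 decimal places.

Each pᵢ ln pᵢ term (working shown to 5 dp, full precision carried): 0.119×(-2.12863)=-0.25331, 0.131×(-2.03256)=-0.26627, 0.071×(-2.64508)=-0.18780, 0.156×(-1.85790)=-0.28983, 0.083×(-2.48891)=-0.20658, 0.131×(-2.03256)=-0.26627, 0.107×(-2.23493)=-0.23914, 0.083×(-2.48891)=-0.20658, 0.119×(-2.12863)=-0.25331.
Sum = -2.16907, so H' = 2.169.

2.169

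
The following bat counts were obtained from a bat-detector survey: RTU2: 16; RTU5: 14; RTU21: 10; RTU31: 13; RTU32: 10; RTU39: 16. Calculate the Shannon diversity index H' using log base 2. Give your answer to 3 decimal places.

Total N = 16+14+10+13+10+16 = 79, so the proportions are 0.20253, 0.17722, 0.12658, 0.16456, 0.12658, 0.20253 (working shown to 5 dp, full precision carried).
Each pᵢ log₂ pᵢ term: 0.20253×(-2.30378)=-0.46659, 0.17722×(-2.49643)=-0.44240, 0.12658×(-2.98185)=-0.37745, 0.16456×(-2.60334)=-0.42840, 0.12658×(-2.98185)=-0.37745, 0.20253×(-2.30378)=-0.46659.
Sum = -2.55888, so H' = 2.559.

2.559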